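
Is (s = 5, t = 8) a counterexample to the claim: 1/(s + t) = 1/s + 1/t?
Yes

Substituting s = 5, t = 8:
LHS = 1/(5 + 8) = 1/13
RHS = 1/5 + 1/8 = 13/40

Since LHS ≠ RHS, this pair disproves the claim.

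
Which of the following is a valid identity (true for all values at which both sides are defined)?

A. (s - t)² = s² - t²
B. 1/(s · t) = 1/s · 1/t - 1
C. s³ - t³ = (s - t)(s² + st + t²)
A: fails at (2, 7) — LHS = 25, RHS = -45.
B: fails at (3, 5) — LHS = 1/15, RHS = -14/15.
C: holds — e.g. at (2, 4), both sides equal -56.

Answer: C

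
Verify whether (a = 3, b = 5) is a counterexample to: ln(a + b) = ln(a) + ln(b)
Yes

Substituting a = 3, b = 5:
LHS = ln(3 + 5) = ln(8) ≈ 2.079
RHS = ln(3) + ln(5) ≈ 2.708

Since LHS ≠ RHS, this pair disproves the claim.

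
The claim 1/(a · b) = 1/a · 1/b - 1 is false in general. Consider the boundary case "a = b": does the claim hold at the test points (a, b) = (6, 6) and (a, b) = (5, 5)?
At (6, 6): LHS = 1/36 ≠ RHS = -35/36
At (5, 5): LHS = 1/25 ≠ RHS = -24/25

Answer: No, fails at both test points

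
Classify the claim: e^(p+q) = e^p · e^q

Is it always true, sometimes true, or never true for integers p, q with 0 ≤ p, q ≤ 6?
The identity holds for every pair in the range. For instance at (p, q) = (4, 4): both sides equal e^8 ≈ 2981.

Answer: Always true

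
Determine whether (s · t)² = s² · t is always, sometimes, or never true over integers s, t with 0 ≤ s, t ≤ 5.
Sometimes true

It holds at (s, t) = (3, 1) (both sides equal 9), but fails at (s, t) = (2, 2) (LHS = 16, RHS = 8).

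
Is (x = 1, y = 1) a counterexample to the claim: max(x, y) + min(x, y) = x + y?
No

Substituting x = 1, y = 1:
LHS = max(1, 1) + min(1, 1) = 2
RHS = 1 + 1 = 2

The sides agree, so this pair does not disprove the claim.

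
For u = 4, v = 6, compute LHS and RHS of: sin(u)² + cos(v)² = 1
LHS = sin(4)² + cos(6)² ≈ 1.495
RHS = 1

LHS ≠ RHS (they differ by about 0.4947), so the equation does not hold here.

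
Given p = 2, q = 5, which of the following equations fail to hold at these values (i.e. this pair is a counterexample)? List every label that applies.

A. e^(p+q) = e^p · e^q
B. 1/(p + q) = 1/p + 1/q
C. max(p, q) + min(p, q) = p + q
Evaluating each claim at the given values:
A. LHS = e^7 ≈ 1097, RHS = e^7 ≈ 1097 → holds here (LHS = RHS)
B. LHS = 1/7, RHS = 7/10 → fails here (LHS ≠ RHS)
C. LHS = 7, RHS = 7 → holds here (LHS = RHS)

Answer: B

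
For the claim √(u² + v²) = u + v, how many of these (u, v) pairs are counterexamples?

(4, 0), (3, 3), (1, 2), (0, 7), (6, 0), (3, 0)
Testing each pair:
(4, 0): LHS = 4, RHS = 4 → satisfies claim
(3, 3): LHS = 3·√(2) ≈ 4.243, RHS = 6 → counterexample
(1, 2): LHS = √(5) ≈ 2.236, RHS = 3 → counterexample
(0, 7): LHS = 7, RHS = 7 → satisfies claim
(6, 0): LHS = 6, RHS = 6 → satisfies claim
(3, 0): LHS = 3, RHS = 3 → satisfies claim

That makes 2 counterexamples.

Answer: 2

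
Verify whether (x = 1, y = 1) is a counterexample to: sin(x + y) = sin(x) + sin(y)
Substituting x = 1, y = 1:
LHS = sin(1 + 1) = sin(2) ≈ 0.9093
RHS = sin(1) + sin(1) = 2·sin(1) ≈ 1.683

Since LHS ≠ RHS, this pair disproves the claim.

Answer: Yes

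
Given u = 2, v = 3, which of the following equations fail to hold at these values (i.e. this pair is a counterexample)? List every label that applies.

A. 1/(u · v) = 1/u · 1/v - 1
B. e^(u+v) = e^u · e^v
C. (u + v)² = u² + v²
Evaluating each claim at the given values:
A. LHS = 1/6, RHS = -5/6 → fails here (LHS ≠ RHS)
B. LHS = e^5 ≈ 148.4, RHS = e^5 ≈ 148.4 → holds here (LHS = RHS)
C. LHS = 25, RHS = 13 → fails here (LHS ≠ RHS)

Answer: A, C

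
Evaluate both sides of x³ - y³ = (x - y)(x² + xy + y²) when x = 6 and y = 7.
LHS = 6³ - 7³ = -127
RHS = (6 - 7)(6² + 6·7 + 7²) = -127

LHS = RHS: the two sides agree.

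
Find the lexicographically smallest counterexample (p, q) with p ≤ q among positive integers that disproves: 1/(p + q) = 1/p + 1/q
Substituting (1, 1) into the claim:
LHS = 1/(1 + 1) = 1/2
RHS = 1/1 + 1/1 = 2

Since LHS ≠ RHS, this pair disproves the claim, and no lexicographically smaller pair (p ≤ q, positive integers) does.

For instance (1, 8) is also a counterexample (LHS = 1/9, RHS = 9/8), but it's lexicographically larger.

Answer: (p, q) = (1, 1)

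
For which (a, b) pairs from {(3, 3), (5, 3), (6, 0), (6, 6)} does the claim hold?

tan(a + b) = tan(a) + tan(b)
Testing each pair:
(3, 3): LHS = tan(6) ≈ -0.291, RHS = 2·tan(3) ≈ -0.2851 → fails
(5, 3): LHS = tan(8) ≈ -6.8, RHS = tan(5) + tan(3) ≈ -3.523 → fails
(6, 0): LHS = tan(6) ≈ -0.291, RHS = tan(6) ≈ -0.291 → holds
(6, 6): LHS = tan(12) ≈ -0.6359, RHS = 2·tan(6) ≈ -0.582 → fails

1 of 4 pairs satisfies the claim.

Answer: (6, 0)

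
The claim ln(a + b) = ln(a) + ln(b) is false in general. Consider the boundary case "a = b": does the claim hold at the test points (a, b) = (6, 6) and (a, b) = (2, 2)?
Only at (2, 2)

At (6, 6): LHS = ln(12) ≈ 2.485 ≠ RHS = 2·ln(6) ≈ 3.584
At (2, 2): LHS = ln(4) ≈ 1.386, RHS = 2·ln(2) ≈ 1.386 → equal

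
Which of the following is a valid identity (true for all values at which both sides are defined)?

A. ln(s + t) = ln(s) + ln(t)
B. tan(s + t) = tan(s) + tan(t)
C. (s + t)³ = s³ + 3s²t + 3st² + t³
A: fails at (5, 5) — LHS = ln(10) ≈ 2.303, RHS = 2·ln(5) ≈ 3.219.
B: fails at (3, 4) — LHS = tan(7) ≈ 0.8714, RHS = tan(3) + tan(4) ≈ 1.015.
C: holds — e.g. at (4, 4), both sides equal 512.

Answer: C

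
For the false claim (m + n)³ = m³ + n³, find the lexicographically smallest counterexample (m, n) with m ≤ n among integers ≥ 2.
(m, n) = (2, 2)

Substituting (2, 2) into the claim:
LHS = (2 + 2)³ = 64
RHS = 2³ + 2³ = 16

Since LHS ≠ RHS, this pair disproves the claim, and no lexicographically smaller pair (m ≤ n, integers ≥ 2) does.

For instance (5, 8) is also a counterexample (LHS = 2197, RHS = 637), but it's lexicographically larger.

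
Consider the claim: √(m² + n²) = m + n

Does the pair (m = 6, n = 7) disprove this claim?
Substituting m = 6, n = 7:
LHS = √(6² + 7²) = √(85) ≈ 9.22
RHS = 6 + 7 = 13

Since LHS ≠ RHS, this pair disproves the claim.

Answer: Yes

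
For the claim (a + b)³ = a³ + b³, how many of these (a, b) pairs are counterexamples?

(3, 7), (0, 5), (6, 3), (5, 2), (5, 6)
Testing each pair:
(3, 7): LHS = 1000, RHS = 370 → counterexample
(0, 5): LHS = 125, RHS = 125 → satisfies claim
(6, 3): LHS = 729, RHS = 243 → counterexample
(5, 2): LHS = 343, RHS = 133 → counterexample
(5, 6): LHS = 1331, RHS = 341 → counterexample

That makes 4 counterexamples.

Answer: 4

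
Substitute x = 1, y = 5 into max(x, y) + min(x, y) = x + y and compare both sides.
LHS = max(1, 5) + min(1, 5) = 6
RHS = 1 + 5 = 6

LHS = RHS: the two sides agree.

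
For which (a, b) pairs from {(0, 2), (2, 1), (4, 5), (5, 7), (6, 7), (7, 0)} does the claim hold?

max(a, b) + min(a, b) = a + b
Testing each pair:
(0, 2): LHS = 2, RHS = 2 → holds
(2, 1): LHS = 3, RHS = 3 → holds
(4, 5): LHS = 9, RHS = 9 → holds
(5, 7): LHS = 12, RHS = 12 → holds
(6, 7): LHS = 13, RHS = 13 → holds
(7, 0): LHS = 7, RHS = 7 → holds

Every pair satisfies the claim.

Answer: All pairs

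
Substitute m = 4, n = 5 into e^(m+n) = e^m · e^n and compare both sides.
LHS = e^(4+5) = e^9 ≈ 8103
RHS = e^4 · e^5 = e^9 ≈ 8103

LHS = RHS: the two sides agree.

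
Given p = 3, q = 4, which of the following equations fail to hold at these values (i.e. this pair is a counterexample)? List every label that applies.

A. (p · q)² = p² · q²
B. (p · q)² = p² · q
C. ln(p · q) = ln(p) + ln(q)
B

Evaluating each claim at the given values:
A. LHS = 144, RHS = 144 → holds here (LHS = RHS)
B. LHS = 144, RHS = 36 → fails here (LHS ≠ RHS)
C. LHS = ln(12) ≈ 2.485, RHS = ln(3) + ln(4) ≈ 2.485 → holds here (LHS = RHS)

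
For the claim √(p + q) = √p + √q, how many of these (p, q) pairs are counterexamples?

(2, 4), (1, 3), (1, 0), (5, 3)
3

Testing each pair:
(2, 4): LHS = √(6) ≈ 2.449, RHS = √(2) + 2 ≈ 3.414 → counterexample
(1, 3): LHS = 2, RHS = 1 + √(3) ≈ 2.732 → counterexample
(1, 0): LHS = 1, RHS = 1 → satisfies claim
(5, 3): LHS = 2·√(2) ≈ 2.828, RHS = √(3) + √(5) ≈ 3.968 → counterexample

That makes 3 counterexamples.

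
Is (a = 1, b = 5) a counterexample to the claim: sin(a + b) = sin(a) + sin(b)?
Yes

Substituting a = 1, b = 5:
LHS = sin(1 + 5) = sin(6) ≈ -0.2794
RHS = sin(1) + sin(5) ≈ -0.1175

Since LHS ≠ RHS, this pair disproves the claim.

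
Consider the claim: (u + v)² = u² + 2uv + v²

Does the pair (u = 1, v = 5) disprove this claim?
Substituting u = 1, v = 5:
LHS = (1 + 5)² = 36
RHS = 1² + 2·1·5 + 5² = 36

The sides agree, so this pair does not disprove the claim.

Answer: No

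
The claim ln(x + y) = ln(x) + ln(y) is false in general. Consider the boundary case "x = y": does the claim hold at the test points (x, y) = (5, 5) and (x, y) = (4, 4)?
At (5, 5): LHS = ln(10) ≈ 2.303 ≠ RHS = 2·ln(5) ≈ 3.219
At (4, 4): LHS = ln(8) ≈ 2.079 ≠ RHS = 2·ln(4) ≈ 2.773

Answer: No, fails at both test points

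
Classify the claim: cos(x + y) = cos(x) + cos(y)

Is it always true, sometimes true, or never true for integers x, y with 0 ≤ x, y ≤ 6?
Never true

The claim fails for every pair in the range. For instance at (x, y) = (6, 4): LHS = cos(10) ≈ -0.8391, RHS = cos(4) + cos(6) ≈ 0.3065.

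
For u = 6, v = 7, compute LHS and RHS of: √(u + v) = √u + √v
LHS = √(6 + 7) = √(13) ≈ 3.606
RHS = √6 + √7 = √(6) + √(7) ≈ 5.095

LHS ≠ RHS (they differ by about 1.49), so the equation does not hold here.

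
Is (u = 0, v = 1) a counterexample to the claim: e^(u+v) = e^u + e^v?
Yes

Substituting u = 0, v = 1:
LHS = e^(0+1) = e ≈ 2.718
RHS = e^0 + e^1 = 1 + e ≈ 3.718

Since LHS ≠ RHS, this pair disproves the claim.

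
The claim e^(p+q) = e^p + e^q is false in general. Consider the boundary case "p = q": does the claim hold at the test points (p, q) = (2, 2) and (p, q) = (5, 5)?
No, fails at both test points

At (2, 2): LHS = e^4 ≈ 54.6 ≠ RHS = 2·e^2 ≈ 14.78
At (5, 5): LHS = e^10 ≈ 22026.5 ≠ RHS = 2·e^5 ≈ 296.8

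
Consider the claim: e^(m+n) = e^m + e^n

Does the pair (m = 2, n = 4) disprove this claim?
Substituting m = 2, n = 4:
LHS = e^(2+4) = e^6 ≈ 403.4
RHS = e^2 + e^4 ≈ 61.99

Since LHS ≠ RHS, this pair disproves the claim.

Answer: Yes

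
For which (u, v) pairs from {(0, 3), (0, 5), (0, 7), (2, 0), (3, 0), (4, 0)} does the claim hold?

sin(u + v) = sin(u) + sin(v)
All pairs

Testing each pair:
(0, 3): LHS = sin(3) ≈ 0.1411, RHS = sin(3) ≈ 0.1411 → holds
(0, 5): LHS = sin(5) ≈ -0.9589, RHS = sin(5) ≈ -0.9589 → holds
(0, 7): LHS = sin(7) ≈ 0.657, RHS = sin(7) ≈ 0.657 → holds
(2, 0): LHS = sin(2) ≈ 0.9093, RHS = sin(2) ≈ 0.9093 → holds
(3, 0): LHS = sin(3) ≈ 0.1411, RHS = sin(3) ≈ 0.1411 → holds
(4, 0): LHS = sin(4) ≈ -0.7568, RHS = sin(4) ≈ -0.7568 → holds

Every pair satisfies the claim.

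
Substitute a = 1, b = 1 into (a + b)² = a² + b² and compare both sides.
LHS = (1 + 1)² = 4
RHS = 1² + 1² = 2

LHS ≠ RHS, so the equation does not hold here.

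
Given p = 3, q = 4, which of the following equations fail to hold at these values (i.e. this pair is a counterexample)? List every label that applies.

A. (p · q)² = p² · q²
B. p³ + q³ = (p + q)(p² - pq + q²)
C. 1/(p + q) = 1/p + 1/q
Evaluating each claim at the given values:
A. LHS = 144, RHS = 144 → holds here (LHS = RHS)
B. LHS = 91, RHS = 91 → holds here (LHS = RHS)
C. LHS = 1/7, RHS = 7/12 → fails here (LHS ≠ RHS)

Answer: C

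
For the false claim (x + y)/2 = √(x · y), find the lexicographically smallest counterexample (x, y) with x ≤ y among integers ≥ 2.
(x, y) = (2, 3)

Substituting (2, 3) into the claim:
LHS = (2 + 3)/2 = 5/2
RHS = √(2 · 3) = √(6) ≈ 2.449

Since LHS ≠ RHS, this pair disproves the claim, and no lexicographically smaller pair (x ≤ y, integers ≥ 2) does.

For instance (3, 9) is also a counterexample (LHS = 6, RHS = 3·√(3) ≈ 5.196), but it's lexicographically larger.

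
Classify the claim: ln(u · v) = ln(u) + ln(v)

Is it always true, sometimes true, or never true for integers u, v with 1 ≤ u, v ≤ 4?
Always true

The identity holds for every pair in the range. For instance at (u, v) = (1, 3): both sides equal ln(3) ≈ 1.099.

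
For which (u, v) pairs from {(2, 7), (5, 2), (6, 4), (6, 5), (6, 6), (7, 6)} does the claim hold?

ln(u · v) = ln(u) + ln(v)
All pairs

Testing each pair:
(2, 7): LHS = ln(14) ≈ 2.639, RHS = ln(2) + ln(7) ≈ 2.639 → holds
(5, 2): LHS = ln(10) ≈ 2.303, RHS = ln(2) + ln(5) ≈ 2.303 → holds
(6, 4): LHS = ln(24) ≈ 3.178, RHS = ln(4) + ln(6) ≈ 3.178 → holds
(6, 5): LHS = ln(30) ≈ 3.401, RHS = ln(5) + ln(6) ≈ 3.401 → holds
(6, 6): LHS = ln(36) ≈ 3.584, RHS = 2·ln(6) ≈ 3.584 → holds
(7, 6): LHS = ln(42) ≈ 3.738, RHS = ln(6) + ln(7) ≈ 3.738 → holds

Every pair satisfies the claim.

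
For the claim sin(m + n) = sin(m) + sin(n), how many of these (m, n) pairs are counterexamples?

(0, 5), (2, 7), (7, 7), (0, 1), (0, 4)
Testing each pair:
(0, 5): LHS = sin(5) ≈ -0.9589, RHS = sin(5) ≈ -0.9589 → satisfies claim
(2, 7): LHS = sin(9) ≈ 0.4121, RHS = sin(7) + sin(2) ≈ 1.566 → counterexample
(7, 7): LHS = sin(14) ≈ 0.9906, RHS = 2·sin(7) ≈ 1.314 → counterexample
(0, 1): LHS = sin(1) ≈ 0.8415, RHS = sin(1) ≈ 0.8415 → satisfies claim
(0, 4): LHS = sin(4) ≈ -0.7568, RHS = sin(4) ≈ -0.7568 → satisfies claim

That makes 2 counterexamples.

Answer: 2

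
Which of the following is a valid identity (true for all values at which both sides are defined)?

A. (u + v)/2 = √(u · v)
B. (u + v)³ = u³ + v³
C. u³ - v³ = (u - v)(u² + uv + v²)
C

A: fails at (0, 1) — LHS = 1/2, RHS = 0.
B: fails at (2, 7) — LHS = 729, RHS = 351.
C: holds — e.g. at (5, 5), both sides equal 0.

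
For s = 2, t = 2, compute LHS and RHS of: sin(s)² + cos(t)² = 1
LHS = sin(2)² + cos(2)² = 1
RHS = 1

LHS = RHS: the two sides agree.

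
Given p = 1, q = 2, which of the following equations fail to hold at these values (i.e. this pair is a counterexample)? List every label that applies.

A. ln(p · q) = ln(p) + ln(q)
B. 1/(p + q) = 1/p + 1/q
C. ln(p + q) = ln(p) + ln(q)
B, C

Evaluating each claim at the given values:
A. LHS = ln(2) ≈ 0.6931, RHS = ln(2) ≈ 0.6931 → holds here (LHS = RHS)
B. LHS = 1/3, RHS = 3/2 → fails here (LHS ≠ RHS)
C. LHS = ln(3) ≈ 1.099, RHS = ln(2) ≈ 0.6931 → fails here (LHS ≠ RHS)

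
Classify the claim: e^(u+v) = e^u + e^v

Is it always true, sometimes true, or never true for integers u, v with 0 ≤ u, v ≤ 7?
Never true

The claim fails for every pair in the range. For instance at (u, v) = (6, 2): LHS = e^8 ≈ 2981, RHS = e^2 + e^6 ≈ 410.8.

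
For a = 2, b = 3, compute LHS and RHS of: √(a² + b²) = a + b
LHS = √(2² + 3²) = √(13) ≈ 3.606
RHS = 2 + 3 = 5

LHS ≠ RHS (they differ by about 1.394), so the equation does not hold here.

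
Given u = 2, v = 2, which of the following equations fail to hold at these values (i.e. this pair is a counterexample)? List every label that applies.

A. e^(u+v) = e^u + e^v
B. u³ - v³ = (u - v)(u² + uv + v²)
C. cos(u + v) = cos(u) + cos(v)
Evaluating each claim at the given values:
A. LHS = e^4 ≈ 54.6, RHS = 2·e^2 ≈ 14.78 → fails here (LHS ≠ RHS)
B. LHS = 0, RHS = 0 → holds here (LHS = RHS)
C. LHS = cos(4) ≈ -0.6536, RHS = 2·cos(2) ≈ -0.8323 → fails here (LHS ≠ RHS)

Answer: A, C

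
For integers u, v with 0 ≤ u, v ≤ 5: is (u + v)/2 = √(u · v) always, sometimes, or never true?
It holds at (u, v) = (4, 4) (both sides equal 4), but fails at (u, v) = (3, 4) (LHS = 7/2, RHS = 2·√(3) ≈ 3.464).

Answer: Sometimes true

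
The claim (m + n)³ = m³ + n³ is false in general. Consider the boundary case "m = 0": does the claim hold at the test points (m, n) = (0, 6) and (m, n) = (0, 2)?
Yes, holds at both test points

At (0, 6): LHS = 216, RHS = 216 → equal
At (0, 2): LHS = 8, RHS = 8 → equal

So the claim does hold at both of these boundary points, even though it is not an identity.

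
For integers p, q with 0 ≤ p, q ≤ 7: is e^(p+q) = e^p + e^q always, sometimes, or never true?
Never true

The claim fails for every pair in the range. For instance at (p, q) = (2, 1): LHS = e^3 ≈ 20.09, RHS = e + e^2 ≈ 10.11.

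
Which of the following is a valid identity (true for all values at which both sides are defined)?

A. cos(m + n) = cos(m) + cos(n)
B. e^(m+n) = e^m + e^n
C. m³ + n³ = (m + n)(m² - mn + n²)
C

A: fails at (3, 7) — LHS = cos(10) ≈ -0.8391, RHS = cos(3) + cos(7) ≈ -0.2361.
B: fails at (1, 2) — LHS = e^3 ≈ 20.09, RHS = e + e^2 ≈ 10.11.
C: holds — e.g. at (1, 5), both sides equal 126.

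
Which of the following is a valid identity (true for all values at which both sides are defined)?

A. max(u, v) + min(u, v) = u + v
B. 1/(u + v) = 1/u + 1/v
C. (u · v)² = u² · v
A

A: holds — e.g. at (1, 2), both sides equal 3.
B: fails at (3, 7) — LHS = 1/10, RHS = 10/21.
C: fails at (2, 5) — LHS = 100, RHS = 20.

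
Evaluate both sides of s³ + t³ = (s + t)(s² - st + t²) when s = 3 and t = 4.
LHS = 3³ + 4³ = 91
RHS = (3 + 4)(3² - 3·4 + 4²) = 91

LHS = RHS: the two sides agree.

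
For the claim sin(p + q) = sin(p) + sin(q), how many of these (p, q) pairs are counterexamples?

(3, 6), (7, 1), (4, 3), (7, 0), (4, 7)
Testing each pair:
(3, 6): LHS = sin(9) ≈ 0.4121, RHS = sin(6) + sin(3) ≈ -0.1383 → counterexample
(7, 1): LHS = sin(8) ≈ 0.9894, RHS = sin(7) + sin(1) ≈ 1.498 → counterexample
(4, 3): LHS = sin(7) ≈ 0.657, RHS = sin(4) + sin(3) ≈ -0.6157 → counterexample
(7, 0): LHS = sin(7) ≈ 0.657, RHS = sin(7) ≈ 0.657 → satisfies claim
(4, 7): LHS = sin(11) ≈ -1, RHS = sin(4) + sin(7) ≈ -0.09982 → counterexample

That makes 4 counterexamples.

Answer: 4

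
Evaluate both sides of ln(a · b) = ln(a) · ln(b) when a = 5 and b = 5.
LHS = ln(5 · 5) = ln(25) ≈ 3.219
RHS = ln(5) · ln(5) = ln(5)² ≈ 2.59

LHS ≠ RHS (they differ by about 0.6286), so the equation does not hold here.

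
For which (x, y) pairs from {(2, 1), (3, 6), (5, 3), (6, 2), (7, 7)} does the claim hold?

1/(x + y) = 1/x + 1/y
None

Testing each pair:
(2, 1): LHS = 1/3, RHS = 3/2 → fails
(3, 6): LHS = 1/9, RHS = 1/2 → fails
(5, 3): LHS = 1/8, RHS = 8/15 → fails
(6, 2): LHS = 1/8, RHS = 2/3 → fails
(7, 7): LHS = 1/14, RHS = 2/7 → fails

No pair satisfies the claim.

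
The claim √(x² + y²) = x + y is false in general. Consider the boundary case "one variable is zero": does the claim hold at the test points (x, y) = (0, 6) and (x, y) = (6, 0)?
At (0, 6): LHS = 6, RHS = 6 → equal
At (6, 0): LHS = 6, RHS = 6 → equal

So the claim does hold at both of these boundary points, even though it is not an identity.

Answer: Yes, holds at both test points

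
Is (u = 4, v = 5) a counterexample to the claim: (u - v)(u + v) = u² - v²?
No

Substituting u = 4, v = 5:
LHS = (4 - 5)(4 + 5) = -9
RHS = 4² - 5² = -9

The sides agree, so this pair does not disprove the claim.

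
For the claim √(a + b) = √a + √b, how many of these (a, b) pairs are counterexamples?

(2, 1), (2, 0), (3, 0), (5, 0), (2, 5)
Testing each pair:
(2, 1): LHS = √(3) ≈ 1.732, RHS = 1 + √(2) ≈ 2.414 → counterexample
(2, 0): LHS = √(2) ≈ 1.414, RHS = √(2) ≈ 1.414 → satisfies claim
(3, 0): LHS = √(3) ≈ 1.732, RHS = √(3) ≈ 1.732 → satisfies claim
(5, 0): LHS = √(5) ≈ 2.236, RHS = √(5) ≈ 2.236 → satisfies claim
(2, 5): LHS = √(7) ≈ 2.646, RHS = √(2) + √(5) ≈ 3.65 → counterexample

That makes 2 counterexamples.

Answer: 2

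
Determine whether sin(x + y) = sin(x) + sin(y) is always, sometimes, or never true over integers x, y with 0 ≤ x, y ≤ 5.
It holds at (x, y) = (2, 0) (both sides equal sin(2) ≈ 0.9093), but fails at (x, y) = (5, 5) (LHS = sin(10) ≈ -0.544, RHS = 2·sin(5) ≈ -1.918).

Answer: Sometimes true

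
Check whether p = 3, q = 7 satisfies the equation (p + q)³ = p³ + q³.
Fails

Substituting p = 3, q = 7:

LHS = (3 + 7)³ = 1000
RHS = 3³ + 7³ = 370

LHS ≠ RHS, so the equation does not hold at this point.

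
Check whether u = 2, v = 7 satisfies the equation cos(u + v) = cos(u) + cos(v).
Substituting u = 2, v = 7:

LHS = cos(2 + 7) = cos(9) ≈ -0.9111
RHS = cos(2) + cos(7) ≈ 0.3378

LHS ≠ RHS, so the equation does not hold at this point.

Answer: Fails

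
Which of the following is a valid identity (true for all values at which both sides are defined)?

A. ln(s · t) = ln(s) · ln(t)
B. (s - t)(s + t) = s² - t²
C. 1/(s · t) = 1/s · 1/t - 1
B

A: fails at (1, 4) — LHS = ln(4) ≈ 1.386, RHS = 0.
B: holds — e.g. at (2, 3), both sides equal -5.
C: fails at (1, 4) — LHS = 1/4, RHS = -3/4.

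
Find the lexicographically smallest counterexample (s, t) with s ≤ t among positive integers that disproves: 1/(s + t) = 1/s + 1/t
Substituting (1, 1) into the claim:
LHS = 1/(1 + 1) = 1/2
RHS = 1/1 + 1/1 = 2

Since LHS ≠ RHS, this pair disproves the claim, and no lexicographically smaller pair (s ≤ t, positive integers) does.

For instance (1, 6) is also a counterexample (LHS = 1/7, RHS = 7/6), but it's lexicographically larger.

Answer: (s, t) = (1, 1)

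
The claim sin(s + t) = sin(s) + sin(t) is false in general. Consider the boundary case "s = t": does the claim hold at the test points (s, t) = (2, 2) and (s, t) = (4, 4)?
No, fails at both test points

At (2, 2): LHS = sin(4) ≈ -0.7568 ≠ RHS = 2·sin(2) ≈ 1.819
At (4, 4): LHS = sin(8) ≈ 0.9894 ≠ RHS = 2·sin(4) ≈ -1.514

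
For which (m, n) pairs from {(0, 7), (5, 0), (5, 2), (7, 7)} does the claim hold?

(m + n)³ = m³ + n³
(0, 7), (5, 0)

Testing each pair:
(0, 7): LHS = 343, RHS = 343 → holds
(5, 0): LHS = 125, RHS = 125 → holds
(5, 2): LHS = 343, RHS = 133 → fails
(7, 7): LHS = 2744, RHS = 686 → fails

2 of 4 pairs satisfy the claim.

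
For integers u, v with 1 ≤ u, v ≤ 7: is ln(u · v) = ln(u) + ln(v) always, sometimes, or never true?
Always true

The identity holds for every pair in the range. For instance at (u, v) = (7, 1): both sides equal ln(7) ≈ 1.946.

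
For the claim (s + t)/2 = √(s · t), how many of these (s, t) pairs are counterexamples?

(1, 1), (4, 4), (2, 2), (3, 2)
Testing each pair:
(1, 1): LHS = 1, RHS = 1 → satisfies claim
(4, 4): LHS = 4, RHS = 4 → satisfies claim
(2, 2): LHS = 2, RHS = 2 → satisfies claim
(3, 2): LHS = 5/2, RHS = √(6) ≈ 2.449 → counterexample

That makes 1 counterexample.

Answer: 1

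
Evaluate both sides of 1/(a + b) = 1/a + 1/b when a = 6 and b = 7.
LHS = 1/(6 + 7) = 1/13
RHS = 1/6 + 1/7 = 13/42

LHS ≠ RHS, so the equation does not hold here.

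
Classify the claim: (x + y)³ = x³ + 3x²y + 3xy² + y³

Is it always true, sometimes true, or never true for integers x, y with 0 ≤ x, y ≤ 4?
The identity holds for every pair in the range. For instance at (x, y) = (0, 4): both sides equal 64.

Answer: Always true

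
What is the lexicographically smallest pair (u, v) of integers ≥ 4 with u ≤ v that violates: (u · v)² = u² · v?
(u, v) = (4, 4)

Substituting (4, 4) into the claim:
LHS = (4 · 4)² = 256
RHS = 4² · 4 = 64

Since LHS ≠ RHS, this pair disproves the claim, and no lexicographically smaller pair (u ≤ v, integers ≥ 4) does.

For instance (5, 8) is also a counterexample (LHS = 1600, RHS = 200), but it's lexicographically larger.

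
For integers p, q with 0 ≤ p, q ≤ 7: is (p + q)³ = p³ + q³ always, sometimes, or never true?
Sometimes true

It holds at (p, q) = (3, 0) (both sides equal 27), but fails at (p, q) = (2, 1) (LHS = 27, RHS = 9).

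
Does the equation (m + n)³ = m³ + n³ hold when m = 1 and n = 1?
Fails

Substituting m = 1, n = 1:

LHS = (1 + 1)³ = 8
RHS = 1³ + 1³ = 2

LHS ≠ RHS, so the equation does not hold at this point.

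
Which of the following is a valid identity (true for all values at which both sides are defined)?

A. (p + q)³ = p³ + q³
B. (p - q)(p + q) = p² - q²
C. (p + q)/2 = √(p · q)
B

A: fails at (3, 5) — LHS = 512, RHS = 152.
B: holds — e.g. at (4, 4), both sides equal 0.
C: fails at (2, 4) — LHS = 3, RHS = 2·√(2) ≈ 2.828.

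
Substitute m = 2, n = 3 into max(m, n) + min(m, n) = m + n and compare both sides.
LHS = max(2, 3) + min(2, 3) = 5
RHS = 2 + 3 = 5

LHS = RHS: the two sides agree.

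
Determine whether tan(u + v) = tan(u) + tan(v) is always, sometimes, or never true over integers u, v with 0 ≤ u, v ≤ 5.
It holds at (u, v) = (1, 0) (both sides equal tan(1) ≈ 1.557), but fails at (u, v) = (5, 1) (LHS = tan(6) ≈ -0.291, RHS = tan(5) + tan(1) ≈ -1.823).

Answer: Sometimes true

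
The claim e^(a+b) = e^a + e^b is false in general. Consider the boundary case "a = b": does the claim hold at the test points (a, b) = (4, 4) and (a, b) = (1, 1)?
At (4, 4): LHS = e^8 ≈ 2981 ≠ RHS = 2·e^4 ≈ 109.2
At (1, 1): LHS = e^2 ≈ 7.389 ≠ RHS = 2·e ≈ 5.437

Answer: No, fails at both test points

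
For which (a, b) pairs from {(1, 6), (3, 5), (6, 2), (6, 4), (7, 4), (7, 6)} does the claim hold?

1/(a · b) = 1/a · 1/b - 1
Testing each pair:
(1, 6): LHS = 1/6, RHS = -5/6 → fails
(3, 5): LHS = 1/15, RHS = -14/15 → fails
(6, 2): LHS = 1/12, RHS = -11/12 → fails
(6, 4): LHS = 1/24, RHS = -23/24 → fails
(7, 4): LHS = 1/28, RHS = -27/28 → fails
(7, 6): LHS = 1/42, RHS = -41/42 → fails

No pair satisfies the claim.

Answer: None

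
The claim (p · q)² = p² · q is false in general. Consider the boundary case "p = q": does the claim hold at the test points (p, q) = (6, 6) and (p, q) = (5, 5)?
No, fails at both test points

At (6, 6): LHS = 1296 ≠ RHS = 216
At (5, 5): LHS = 625 ≠ RHS = 125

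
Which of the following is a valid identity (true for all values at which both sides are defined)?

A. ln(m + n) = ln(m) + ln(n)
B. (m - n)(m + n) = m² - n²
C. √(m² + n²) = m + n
B

A: fails at (1, 5) — LHS = ln(6) ≈ 1.792, RHS = ln(5) ≈ 1.609.
B: holds — e.g. at (3, 4), both sides equal -7.
C: fails at (2, 3) — LHS = √(13) ≈ 3.606, RHS = 5.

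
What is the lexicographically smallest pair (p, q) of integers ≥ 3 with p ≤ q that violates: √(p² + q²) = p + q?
Substituting (3, 3) into the claim:
LHS = √(3² + 3²) = 3·√(2) ≈ 4.243
RHS = 3 + 3 = 6

Since LHS ≠ RHS, this pair disproves the claim, and no lexicographically smaller pair (p ≤ q, integers ≥ 3) does.

For instance (8, 9) is also a counterexample (LHS = √(145) ≈ 12.04, RHS = 17), but it's lexicographically larger.

Answer: (p, q) = (3, 3)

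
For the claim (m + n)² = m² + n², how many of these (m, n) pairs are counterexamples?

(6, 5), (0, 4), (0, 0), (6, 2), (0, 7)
2

Testing each pair:
(6, 5): LHS = 121, RHS = 61 → counterexample
(0, 4): LHS = 16, RHS = 16 → satisfies claim
(0, 0): LHS = 0, RHS = 0 → satisfies claim
(6, 2): LHS = 64, RHS = 40 → counterexample
(0, 7): LHS = 49, RHS = 49 → satisfies claim

That makes 2 counterexamples.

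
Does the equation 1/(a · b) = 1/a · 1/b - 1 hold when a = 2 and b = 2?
Substituting a = 2, b = 2:

LHS = 1/(2 · 2) = 1/4
RHS = 1/2 · 1/2 - 1 = -3/4

LHS ≠ RHS, so the equation does not hold at this point.

Answer: Fails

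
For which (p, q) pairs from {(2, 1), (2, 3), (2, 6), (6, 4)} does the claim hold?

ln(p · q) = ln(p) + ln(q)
Testing each pair:
(2, 1): LHS = ln(2) ≈ 0.6931, RHS = ln(2) ≈ 0.6931 → holds
(2, 3): LHS = ln(6) ≈ 1.792, RHS = ln(2) + ln(3) ≈ 1.792 → holds
(2, 6): LHS = ln(12) ≈ 2.485, RHS = ln(2) + ln(6) ≈ 2.485 → holds
(6, 4): LHS = ln(24) ≈ 3.178, RHS = ln(4) + ln(6) ≈ 3.178 → holds

Every pair satisfies the claim.

Answer: All pairs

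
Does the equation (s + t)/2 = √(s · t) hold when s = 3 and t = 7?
Fails

Substituting s = 3, t = 7:

LHS = (3 + 7)/2 = 5
RHS = √(3 · 7) = √(21) ≈ 4.583

LHS ≠ RHS, so the equation does not hold at this point.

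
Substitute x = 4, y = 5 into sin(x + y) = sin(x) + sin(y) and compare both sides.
LHS = sin(4 + 5) = sin(9) ≈ 0.4121
RHS = sin(4) + sin(5) ≈ -1.716

LHS ≠ RHS (they differ by about 2.128), so the equation does not hold here.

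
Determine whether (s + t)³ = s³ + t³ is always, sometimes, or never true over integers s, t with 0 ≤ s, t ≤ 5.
It holds at (s, t) = (0, 3) (both sides equal 27), but fails at (s, t) = (1, 5) (LHS = 216, RHS = 126).

Answer: Sometimes true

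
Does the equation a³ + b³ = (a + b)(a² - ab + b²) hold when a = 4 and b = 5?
Holds

Substituting a = 4, b = 5:

LHS = 4³ + 5³ = 189
RHS = (4 + 5)(4² - 4·5 + 5²) = 189

LHS = RHS, so the equation holds at this point.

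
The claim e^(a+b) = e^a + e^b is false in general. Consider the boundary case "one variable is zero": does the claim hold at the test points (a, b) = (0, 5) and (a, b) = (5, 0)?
No, fails at both test points

At (0, 5): LHS = e^5 ≈ 148.4 ≠ RHS = 1 + e^5 ≈ 149.4
At (5, 0): LHS = e^5 ≈ 148.4 ≠ RHS = 1 + e^5 ≈ 149.4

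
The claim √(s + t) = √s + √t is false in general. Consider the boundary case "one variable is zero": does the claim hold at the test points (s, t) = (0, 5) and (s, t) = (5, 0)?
At (0, 5): LHS = √(5) ≈ 2.236, RHS = √(5) ≈ 2.236 → equal
At (5, 0): LHS = √(5) ≈ 2.236, RHS = √(5) ≈ 2.236 → equal

So the claim does hold at both of these boundary points, even though it is not an identity.

Answer: Yes, holds at both test points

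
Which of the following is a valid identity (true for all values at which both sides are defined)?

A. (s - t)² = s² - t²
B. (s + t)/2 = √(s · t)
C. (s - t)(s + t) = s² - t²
A: fails at (1, 5) — LHS = 16, RHS = -24.
B: fails at (0, 1) — LHS = 1/2, RHS = 0.
C: holds — e.g. at (5, 8), both sides equal -39.

Answer: C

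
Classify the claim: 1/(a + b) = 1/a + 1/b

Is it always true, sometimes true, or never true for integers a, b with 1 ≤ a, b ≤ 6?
Never true

The claim fails for every pair in the range. For instance at (a, b) = (5, 6): LHS = 1/11, RHS = 11/30.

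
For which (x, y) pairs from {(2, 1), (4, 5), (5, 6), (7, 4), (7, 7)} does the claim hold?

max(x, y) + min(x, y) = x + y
Testing each pair:
(2, 1): LHS = 3, RHS = 3 → holds
(4, 5): LHS = 9, RHS = 9 → holds
(5, 6): LHS = 11, RHS = 11 → holds
(7, 4): LHS = 11, RHS = 11 → holds
(7, 7): LHS = 14, RHS = 14 → holds

Every pair satisfies the claim.

Answer: All pairs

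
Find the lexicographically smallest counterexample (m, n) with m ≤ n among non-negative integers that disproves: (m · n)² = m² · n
Substituting (1, 2) into the claim:
LHS = (1 · 2)² = 4
RHS = 1² · 2 = 2

Since LHS ≠ RHS, this pair disproves the claim, and no lexicographically smaller pair (m ≤ n, non-negative integers) does.

For instance (2, 5) is also a counterexample (LHS = 100, RHS = 20), but it's lexicographically larger.

Answer: (m, n) = (1, 2)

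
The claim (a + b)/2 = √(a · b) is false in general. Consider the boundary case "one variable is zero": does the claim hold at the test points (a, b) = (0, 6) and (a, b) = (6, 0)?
No, fails at both test points

At (0, 6): LHS = 3 ≠ RHS = 0
At (6, 0): LHS = 3 ≠ RHS = 0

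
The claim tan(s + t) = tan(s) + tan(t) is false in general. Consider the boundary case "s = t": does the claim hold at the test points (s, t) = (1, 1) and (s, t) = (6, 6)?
No, fails at both test points

At (1, 1): LHS = tan(2) ≈ -2.185 ≠ RHS = 2·tan(1) ≈ 3.115
At (6, 6): LHS = tan(12) ≈ -0.6359 ≠ RHS = 2·tan(6) ≈ -0.582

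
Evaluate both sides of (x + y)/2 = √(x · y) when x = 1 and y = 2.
LHS = (1 + 2)/2 = 3/2
RHS = √(1 · 2) = √(2) ≈ 1.414

LHS ≠ RHS (they differ by about 0.08579), so the equation does not hold here.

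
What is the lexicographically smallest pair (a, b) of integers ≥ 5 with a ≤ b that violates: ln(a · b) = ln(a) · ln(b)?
Substituting (5, 5) into the claim:
LHS = ln(5 · 5) = ln(25) ≈ 3.219
RHS = ln(5) · ln(5) = ln(5)² ≈ 2.59

Since LHS ≠ RHS, this pair disproves the claim, and no lexicographically smaller pair (a ≤ b, integers ≥ 5) does.

For instance (8, 12) is also a counterexample (LHS = ln(96) ≈ 4.564, RHS = ln(8)·ln(12) ≈ 5.167), but it's lexicographically larger.

Answer: (a, b) = (5, 5)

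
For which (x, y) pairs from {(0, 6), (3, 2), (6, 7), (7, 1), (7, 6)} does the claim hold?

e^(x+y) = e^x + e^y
Testing each pair:
(0, 6): LHS = e^6 ≈ 403.4, RHS = 1 + e^6 ≈ 404.4 → fails
(3, 2): LHS = e^5 ≈ 148.4, RHS = e^2 + e^3 ≈ 27.47 → fails
(6, 7): LHS = e^13 ≈ 442413.4, RHS = e^6 + e^7 ≈ 1500 → fails
(7, 1): LHS = e^8 ≈ 2981, RHS = e + e^7 ≈ 1099 → fails
(7, 6): LHS = e^13 ≈ 442413.4, RHS = e^6 + e^7 ≈ 1500 → fails

No pair satisfies the claim.

Answer: None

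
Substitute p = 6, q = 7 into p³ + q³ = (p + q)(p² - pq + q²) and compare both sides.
LHS = 6³ + 7³ = 559
RHS = (6 + 7)(6² - 6·7 + 7²) = 559

LHS = RHS: the two sides agree.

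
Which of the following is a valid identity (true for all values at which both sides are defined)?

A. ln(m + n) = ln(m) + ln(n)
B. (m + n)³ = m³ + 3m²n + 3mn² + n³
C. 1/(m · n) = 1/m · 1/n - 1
A: fails at (4, 4) — LHS = ln(8) ≈ 2.079, RHS = 2·ln(4) ≈ 2.773.
B: holds — e.g. at (3, 4), both sides equal 343.
C: fails at (2, 5) — LHS = 1/10, RHS = -9/10.

Answer: B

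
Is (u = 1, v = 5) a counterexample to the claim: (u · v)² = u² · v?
Yes

Substituting u = 1, v = 5:
LHS = (1 · 5)² = 25
RHS = 1² · 5 = 5

Since LHS ≠ RHS, this pair disproves the claim.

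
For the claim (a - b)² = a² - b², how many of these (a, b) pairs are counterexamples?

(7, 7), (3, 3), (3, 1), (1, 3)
2

Testing each pair:
(7, 7): LHS = 0, RHS = 0 → satisfies claim
(3, 3): LHS = 0, RHS = 0 → satisfies claim
(3, 1): LHS = 4, RHS = 8 → counterexample
(1, 3): LHS = 4, RHS = -8 → counterexample

That makes 2 counterexamples.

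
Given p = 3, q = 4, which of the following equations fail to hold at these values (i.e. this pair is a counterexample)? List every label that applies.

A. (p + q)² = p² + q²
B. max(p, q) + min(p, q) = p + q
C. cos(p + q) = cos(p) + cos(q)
A, C

Evaluating each claim at the given values:
A. LHS = 49, RHS = 25 → fails here (LHS ≠ RHS)
B. LHS = 7, RHS = 7 → holds here (LHS = RHS)
C. LHS = cos(7) ≈ 0.7539, RHS = cos(3) + cos(4) ≈ -1.644 → fails here (LHS ≠ RHS)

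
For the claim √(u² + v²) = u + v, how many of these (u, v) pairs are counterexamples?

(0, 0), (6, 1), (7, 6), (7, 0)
Testing each pair:
(0, 0): LHS = 0, RHS = 0 → satisfies claim
(6, 1): LHS = √(37) ≈ 6.083, RHS = 7 → counterexample
(7, 6): LHS = √(85) ≈ 9.22, RHS = 13 → counterexample
(7, 0): LHS = 7, RHS = 7 → satisfies claim

That makes 2 counterexamples.

Answer: 2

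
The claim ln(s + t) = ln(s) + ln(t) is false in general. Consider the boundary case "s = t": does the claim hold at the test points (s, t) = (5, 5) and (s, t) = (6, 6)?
No, fails at both test points

At (5, 5): LHS = ln(10) ≈ 2.303 ≠ RHS = 2·ln(5) ≈ 3.219
At (6, 6): LHS = ln(12) ≈ 2.485 ≠ RHS = 2·ln(6) ≈ 3.584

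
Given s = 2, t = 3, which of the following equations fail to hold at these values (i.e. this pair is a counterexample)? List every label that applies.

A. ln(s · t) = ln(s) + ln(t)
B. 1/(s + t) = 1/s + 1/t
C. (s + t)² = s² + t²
B, C

Evaluating each claim at the given values:
A. LHS = ln(6) ≈ 1.792, RHS = ln(2) + ln(3) ≈ 1.792 → holds here (LHS = RHS)
B. LHS = 1/5, RHS = 5/6 → fails here (LHS ≠ RHS)
C. LHS = 25, RHS = 13 → fails here (LHS ≠ RHS)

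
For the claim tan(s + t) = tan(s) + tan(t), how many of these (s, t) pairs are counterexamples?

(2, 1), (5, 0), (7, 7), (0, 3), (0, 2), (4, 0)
2

Testing each pair:
(2, 1): LHS = tan(3) ≈ -0.1425, RHS = tan(2) + tan(1) ≈ -0.6276 → counterexample
(5, 0): LHS = tan(5) ≈ -3.381, RHS = tan(5) ≈ -3.381 → satisfies claim
(7, 7): LHS = tan(14) ≈ 7.245, RHS = 2·tan(7) ≈ 1.743 → counterexample
(0, 3): LHS = tan(3) ≈ -0.1425, RHS = tan(3) ≈ -0.1425 → satisfies claim
(0, 2): LHS = tan(2) ≈ -2.185, RHS = tan(2) ≈ -2.185 → satisfies claim
(4, 0): LHS = tan(4) ≈ 1.158, RHS = tan(4) ≈ 1.158 → satisfies claim

That makes 2 counterexamples.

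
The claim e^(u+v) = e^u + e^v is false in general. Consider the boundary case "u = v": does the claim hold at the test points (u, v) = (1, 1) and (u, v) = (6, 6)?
At (1, 1): LHS = e^2 ≈ 7.389 ≠ RHS = 2·e ≈ 5.437
At (6, 6): LHS = e^12 ≈ 162754.8 ≠ RHS = 2·e^6 ≈ 806.9

Answer: No, fails at both test points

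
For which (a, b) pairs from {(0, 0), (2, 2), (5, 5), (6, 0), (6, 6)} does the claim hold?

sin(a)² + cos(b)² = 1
(0, 0), (2, 2), (5, 5), (6, 6)

Testing each pair:
(0, 0): LHS = 1, RHS = 1 → holds
(2, 2): LHS = cos(2)² + sin(2)² = 1, RHS = 1 → holds
(5, 5): LHS = cos(5)² + sin(5)² = 1, RHS = 1 → holds
(6, 0): LHS = sin(6)² + 1 ≈ 1.078, RHS = 1 → fails
(6, 6): LHS = sin(6)² + cos(6)² = 1, RHS = 1 → holds

4 of 5 pairs satisfy the claim.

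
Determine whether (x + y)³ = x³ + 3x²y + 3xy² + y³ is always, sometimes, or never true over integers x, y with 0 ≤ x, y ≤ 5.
The identity holds for every pair in the range. For instance at (x, y) = (5, 5): both sides equal 1000.

Answer: Always true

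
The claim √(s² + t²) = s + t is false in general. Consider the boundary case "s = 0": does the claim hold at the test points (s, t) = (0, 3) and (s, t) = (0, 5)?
At (0, 3): LHS = 3, RHS = 3 → equal
At (0, 5): LHS = 5, RHS = 5 → equal

So the claim does hold at both of these boundary points, even though it is not an identity.

Answer: Yes, holds at both test points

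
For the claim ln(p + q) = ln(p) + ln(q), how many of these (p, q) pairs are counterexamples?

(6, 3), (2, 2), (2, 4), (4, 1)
3

Testing each pair:
(6, 3): LHS = ln(9) ≈ 2.197, RHS = ln(3) + ln(6) ≈ 2.89 → counterexample
(2, 2): LHS = ln(4) ≈ 1.386, RHS = 2·ln(2) ≈ 1.386 → satisfies claim
(2, 4): LHS = ln(6) ≈ 1.792, RHS = ln(2) + ln(4) ≈ 2.079 → counterexample
(4, 1): LHS = ln(5) ≈ 1.609, RHS = ln(4) ≈ 1.386 → counterexample

That makes 3 counterexamples.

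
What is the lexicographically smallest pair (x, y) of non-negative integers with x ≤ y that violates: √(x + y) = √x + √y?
(x, y) = (1, 1)

At (0, 5): both sides equal √(5) ≈ 2.236, so it holds there.

Substituting (1, 1) into the claim:
LHS = √(1 + 1) = √(2) ≈ 1.414
RHS = √1 + √1 = 2

Since LHS ≠ RHS, this pair disproves the claim, and no lexicographically smaller pair (x ≤ y, non-negative integers) does.

For instance (1, 2) is also a counterexample (LHS = √(3) ≈ 1.732, RHS = 1 + √(2) ≈ 2.414), but it's lexicographically larger.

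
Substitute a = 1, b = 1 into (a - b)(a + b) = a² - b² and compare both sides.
LHS = (1 - 1)(1 + 1) = 0
RHS = 1² - 1² = 0

LHS = RHS: the two sides agree.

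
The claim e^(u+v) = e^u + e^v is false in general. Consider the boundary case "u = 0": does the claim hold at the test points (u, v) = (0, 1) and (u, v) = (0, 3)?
No, fails at both test points

At (0, 1): LHS = e ≈ 2.718 ≠ RHS = 1 + e ≈ 3.718
At (0, 3): LHS = e^3 ≈ 20.09 ≠ RHS = 1 + e^3 ≈ 21.09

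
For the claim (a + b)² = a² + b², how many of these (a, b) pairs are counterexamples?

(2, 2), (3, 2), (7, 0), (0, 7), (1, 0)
2

Testing each pair:
(2, 2): LHS = 16, RHS = 8 → counterexample
(3, 2): LHS = 25, RHS = 13 → counterexample
(7, 0): LHS = 49, RHS = 49 → satisfies claim
(0, 7): LHS = 49, RHS = 49 → satisfies claim
(1, 0): LHS = 1, RHS = 1 → satisfies claim

That makes 2 counterexamples.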